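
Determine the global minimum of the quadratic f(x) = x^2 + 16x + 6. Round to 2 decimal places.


For a quadratic f(x) = ax^2 + bx + c with a > 0, the minimum is at the vertex.
Vertex x-coordinate: x = -b/(2a)
x = -(16) / (2 * 1)
x = -16/2 = -8
Substitute back to find the minimum value:
f(-8) = 1 * (-8)^2 + 16 * (-8) + 6
= 64 - 128 + 6
= -58 = -58.00

-58.00


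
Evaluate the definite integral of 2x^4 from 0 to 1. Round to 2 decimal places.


Find the antiderivative of 2x^4:
F(x) = 2/5 * x^5
Apply the Fundamental Theorem of Calculus:
F(1) - F(0)
= 2/5 * 1^5 - 2/5 * 0^5
= 2/5 * (1 - 0)
= 2/5 * 1
= 2/5 = 0.40

0.40


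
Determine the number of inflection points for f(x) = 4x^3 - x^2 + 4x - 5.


Inflection points occur where f''(x) = 0 and concavity changes.
f(x) = 4x^3 - x^2 + 4x - 5
f'(x) = 12x^2 - 2x + 4
f''(x) = 24x - 2
Set f''(x) = 0:
24x - 2 = 0
x = 2 / 24 = 1/12
Since f''(x) is linear (degree 1), it changes sign at this point.
Therefore there is exactly 1 inflection point.

1


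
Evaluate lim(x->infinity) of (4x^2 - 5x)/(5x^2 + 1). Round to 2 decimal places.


For limits at infinity with equal-degree polynomials,
we compare leading coefficients.
Numerator leading term: 4x^2
Denominator leading term: 5x^2
Divide both by x^2:
lim = (4 - 5/x) / (5 + 1/x^2)
As x -> infinity, the 1/x and 1/x^2 terms vanish:
= 4/5 = 0.80

0.80


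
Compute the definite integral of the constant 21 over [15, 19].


The integral of a constant k over [a, b] equals k * (b - a).
integral from 15 to 19 of 21 dx
= 21 * (19 - 15)
= 21 * 4
= 84

84


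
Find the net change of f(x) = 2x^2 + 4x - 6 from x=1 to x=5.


Net change = f(b) - f(a)
f(x) = 2x^2 + 4x - 6
Compute f(5):
f(5) = 2 * 5^2 + 4 * 5 - 6
= 50 + 20 - 6
= 64
Compute f(1):
f(1) = 2 * 1^2 + 4 * 1 - 6
= 2 + 4 - 6
= 0
Net change = 64 - 0 = 64

64


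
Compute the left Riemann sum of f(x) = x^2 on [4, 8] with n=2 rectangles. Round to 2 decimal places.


Left Riemann sum uses left endpoints of each subinterval.
Interval: [4, 8], n = 2
dx = (8 - 4) / 2 = 2
Left endpoints: [4, 6]
f values: [16, 36]
Sum = dx * (sum of f values)
= 2 * 52
= 104 = 104.00

104.00


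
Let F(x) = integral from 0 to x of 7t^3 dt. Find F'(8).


By the Fundamental Theorem of Calculus (Part 1):
If F(x) = integral from 0 to x of f(t) dt, then F'(x) = f(x)
Here f(t) = 7t^3
So F'(x) = 7x^3
Evaluate at x = 8:
F'(8) = 7 * 8^3
= 7 * 512
= 3584

3584


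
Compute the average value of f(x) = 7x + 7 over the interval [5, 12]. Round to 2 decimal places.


Average value = 1/(b-a) * integral from a to b of f(x) dx
First compute the integral of 7x + 7:
F(x) = (7/2)x^2 + 7x
F(12) = 7/2 * 144 + 7 * 12 = 588
F(5) = 7/2 * 25 + 7 * 5 = 245/2
Integral = 588 - 245/2 = 931/2
Average = (931/2) / (12 - 5) = (931/2) / 7
= 133/2 = 66.50

66.50


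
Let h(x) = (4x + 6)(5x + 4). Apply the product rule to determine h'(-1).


Let u(x) = 4x + 6 and v(x) = 5x + 4
u'(x) = 4
v'(x) = 5
Product rule: h'(x) = u'(x)*v(x) + u(x)*v'(x)
= 4 * (5x + 4) + (4x + 6) * 5
At x = -1:
u(-1) = 4 * (-1) + 6 = 2
v(-1) = 5 * (-1) + 4 = -1
h'(-1) = 4 * (-1) + 2 * 5
= -4 + 10
= 6

6


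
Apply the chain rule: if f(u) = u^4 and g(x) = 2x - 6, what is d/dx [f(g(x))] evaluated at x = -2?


Using the chain rule: (f(g(x)))' = f'(g(x)) * g'(x)
First, find g(-2):
g(-2) = 2 * (-2) - 6 = -10
Next, f'(u) = 4u^3
And g'(x) = 2
So f'(g(-2)) * g'(-2)
= 4 * (-10)^3 * 2
= 4 * (-1000) * 2
= -8000

-8000


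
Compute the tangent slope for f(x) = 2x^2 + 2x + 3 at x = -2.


The slope of the tangent line equals f'(x) at the point.
f(x) = 2x^2 + 2x + 3
f'(x) = 4x + 2
At x = -2:
f'(-2) = 4 * (-2) + 2
= -8 + 2
= -6

-6


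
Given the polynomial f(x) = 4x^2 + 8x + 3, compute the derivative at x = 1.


Differentiate term by term using power and sum rules:
f(x) = 4x^2 + 8x + 3
f'(x) = 8x + 8
Substitute x = 1:
f'(1) = 8 * 1 + 8
= 8 + 8
= 16

16


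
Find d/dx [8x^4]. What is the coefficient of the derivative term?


We apply the power rule: d/dx [ax^n] = a*n * x^(n-1)
d/dx [8x^4]
= 8 * 4 * x^(4-1)
= 32x^3
The coefficient is 32

32


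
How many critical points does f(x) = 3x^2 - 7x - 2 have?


Find where f'(x) = 0:
f'(x) = 6x - 7
Set f'(x) = 0:
6x - 7 = 0
x = 7 / 6 = 7/6
This is a linear equation in x, so there is exactly one solution.
Number of critical points: 1

1


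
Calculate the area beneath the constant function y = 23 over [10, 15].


The area under a constant function y = 23 is a rectangle.
Width = 15 - 10 = 5
Height = 23
Area = width * height
= 5 * 23
= 115

115


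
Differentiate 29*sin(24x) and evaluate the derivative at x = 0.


Apply the chain rule to differentiate 29*sin(24x):
d/dx [29*sin(24x)]
= 29 * cos(24x) * d/dx(24x)
= 29 * 24 * cos(24x)
= 696 * cos(24x)
Evaluate at x = 0:
= 696 * cos(0)
= 696 * 1
= 696

696


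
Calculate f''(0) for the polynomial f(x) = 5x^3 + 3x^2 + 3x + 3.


First derivative:
f'(x) = 15x^2 + 6x + 3
Second derivative:
f''(x) = 30x + 6
Substitute x = 0:
f''(0) = 30 * 0 + 6
= 0 + 6
= 6

6


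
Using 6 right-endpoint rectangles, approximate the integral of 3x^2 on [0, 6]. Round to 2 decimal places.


Right Riemann sum uses right endpoints of each subinterval.
Interval: [0, 6], n = 6
dx = (6 - 0) / 6 = 1
Right endpoints: [1, 2, 3, 4, 5, 6]
f values: [3, 12, 27, 48, 75, 108]
Sum = dx * (sum of f values)
= 1 * 273
= 273 = 273.00

273.00


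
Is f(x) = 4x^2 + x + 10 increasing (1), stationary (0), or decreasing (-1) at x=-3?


Compute f'(x) to determine behavior:
f'(x) = 8x + 1
f'(-3) = 8 * (-3) + 1
= -24 + 1
= -23
Since f'(-3) < 0, the function is decreasing (-1)

-1


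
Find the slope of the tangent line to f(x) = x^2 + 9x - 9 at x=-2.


The slope of the tangent line equals f'(x) at the point.
f(x) = x^2 + 9x - 9
f'(x) = 2x + 9
At x = -2:
f'(-2) = 2 * (-2) + 9
= -4 + 9
= 5

5


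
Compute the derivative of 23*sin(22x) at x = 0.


Apply the chain rule to differentiate 23*sin(22x):
d/dx [23*sin(22x)]
= 23 * cos(22x) * d/dx(22x)
= 23 * 22 * cos(22x)
= 506 * cos(22x)
Evaluate at x = 0:
= 506 * cos(0)
= 506 * 1
= 506

506


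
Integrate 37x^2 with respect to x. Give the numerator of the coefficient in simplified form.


Apply the power rule for integration:
integral of ax^n dx = a/(n+1) * x^(n+1) + C
integral of 37x^2 dx
= 37/3 * x^3 + C
The coefficient in lowest terms is 37/3, and its numerator is 37

37


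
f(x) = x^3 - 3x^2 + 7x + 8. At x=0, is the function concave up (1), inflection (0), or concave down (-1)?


Concavity is determined by the sign of f''(x).
f(x) = x^3 - 3x^2 + 7x + 8
f'(x) = 3x^2 - 6x + 7
f''(x) = 6x - 6
f''(0) = 6 * 0 - 6
= 0 - 6
= -6
Since f''(0) < 0, the function is concave down (-1)

-1


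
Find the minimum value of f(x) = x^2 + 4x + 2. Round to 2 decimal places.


For a quadratic f(x) = ax^2 + bx + c with a > 0, the minimum is at the vertex.
Vertex x-coordinate: x = -b/(2a)
x = -(4) / (2 * 1)
x = -4/2 = -2
Substitute back to find the minimum value:
f(-2) = 1 * (-2)^2 + 4 * (-2) + 2
= 4 - 8 + 2
= -2 = -2.00

-2.00


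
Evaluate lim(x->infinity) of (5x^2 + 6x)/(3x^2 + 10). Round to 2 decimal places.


For limits at infinity with equal-degree polynomials,
we compare leading coefficients.
Numerator leading term: 5x^2
Denominator leading term: 3x^2
Divide both by x^2:
lim = (5 + 6/x) / (3 + 10/x^2)
As x -> infinity, the 1/x and 1/x^2 terms vanish:
= 5/3 ≈ 1.67

1.67


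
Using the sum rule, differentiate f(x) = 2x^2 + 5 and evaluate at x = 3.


Differentiate term by term using power and sum rules:
f(x) = 2x^2 + 5
f'(x) = 4x
Substitute x = 3:
f'(3) = 4 * 3 + 0
= 12 + 0
= 12

12


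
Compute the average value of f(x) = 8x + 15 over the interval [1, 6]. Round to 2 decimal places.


Average value = 1/(b-a) * integral from a to b of f(x) dx
First compute the integral of 8x + 15:
F(x) = 4x^2 + 15x
F(6) = 4 * 36 + 15 * 6 = 234
F(1) = 4 * 1 + 15 * 1 = 19
Integral = 234 - 19 = 215
Average = 215 / (6 - 1) = 215 / 5
= 43 = 43.00

43.00


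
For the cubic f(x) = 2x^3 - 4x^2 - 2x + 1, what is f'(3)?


Differentiate f(x) = 2x^3 - 4x^2 - 2x + 1 term by term:
f'(x) = 6x^2 - 8x - 2
Substitute x = 3:
f'(3) = 6 * 3^2 - 8 * 3 - 2
= 54 - 24 - 2
= 28

28


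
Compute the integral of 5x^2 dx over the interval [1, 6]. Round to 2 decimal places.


Find the antiderivative of 5x^2:
F(x) = 5/3 * x^3
Apply the Fundamental Theorem of Calculus:
F(6) - F(1)
= 5/3 * 6^3 - 5/3 * 1^3
= 5/3 * (216 - 1)
= 5/3 * 215
= 1075/3 ≈ 358.33

358.33


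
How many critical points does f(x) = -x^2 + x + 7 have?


Find where f'(x) = 0:
f'(x) = -2x + 1
Set f'(x) = 0:
-2x + 1 = 0
x = -1 / (-2) = 1/2
This is a linear equation in x, so there is exactly one solution.
Number of critical points: 1

1


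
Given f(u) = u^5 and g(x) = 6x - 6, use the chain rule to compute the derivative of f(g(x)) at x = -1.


Using the chain rule: (f(g(x)))' = f'(g(x)) * g'(x)
First, find g(-1):
g(-1) = 6 * (-1) - 6 = -12
Next, f'(u) = 5u^4
And g'(x) = 6
So f'(g(-1)) * g'(-1)
= 5 * (-12)^4 * 6
= 5 * 20736 * 6
= 622080

622080


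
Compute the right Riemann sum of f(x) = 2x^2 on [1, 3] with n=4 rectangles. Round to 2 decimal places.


Right Riemann sum uses right endpoints of each subinterval.
Interval: [1, 3], n = 4
dx = (3 - 1) / 4 = 1/2
Right endpoints: [3/2, 2, 5/2, 3]
f values: [9/2, 8, 25/2, 18]
Sum = dx * (sum of f values)
= 1/2 * 43
= 43/2 = 21.50

21.50


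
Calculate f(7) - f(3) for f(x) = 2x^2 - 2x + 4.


Net change = f(b) - f(a)
f(x) = 2x^2 - 2x + 4
Compute f(7):
f(7) = 2 * 7^2 - 2 * 7 + 4
= 98 - 14 + 4
= 88
Compute f(3):
f(3) = 2 * 3^2 - 2 * 3 + 4
= 18 - 6 + 4
= 16
Net change = 88 - 16 = 72

72


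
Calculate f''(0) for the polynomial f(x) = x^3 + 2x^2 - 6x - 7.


First derivative:
f'(x) = 3x^2 + 4x - 6
Second derivative:
f''(x) = 6x + 4
Substitute x = 0:
f''(0) = 6 * 0 + 4
= 0 + 4
= 4

4


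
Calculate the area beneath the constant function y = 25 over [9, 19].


The area under a constant function y = 25 is a rectangle.
Width = 19 - 9 = 10
Height = 25
Area = width * height
= 10 * 25
= 250

250


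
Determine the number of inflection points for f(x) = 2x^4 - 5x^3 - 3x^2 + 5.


Inflection points occur where f''(x) = 0 and concavity changes.
f(x) = 2x^4 - 5x^3 - 3x^2 + 5
f'(x) = 8x^3 - 15x^2 - 6x
f''(x) = 24x^2 - 30x - 6
This is a quadratic in x. Use the discriminant to count real roots.
Discriminant = (-30)^2 - 4 * 24 * (-6)
= 900 - (-576)
= 1476
Since discriminant > 0, f''(x) = 0 has 2 distinct real solutions.
A quadratic with two distinct real roots changes sign at each root, so concavity changes at both.
Number of inflection points: 2

2


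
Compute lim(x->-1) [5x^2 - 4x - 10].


Since polynomials are continuous, we use direct substitution.
lim(x->-1) of 5x^2 - 4x - 10
= 5 * (-1)^2 - 4 * (-1) - 10
= 5 + 4 - 10
= -1

-1


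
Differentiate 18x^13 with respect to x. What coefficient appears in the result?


We apply the power rule: d/dx [ax^n] = a*n * x^(n-1)
d/dx [18x^13]
= 18 * 13 * x^(13-1)
= 234x^12
The coefficient is 234

234


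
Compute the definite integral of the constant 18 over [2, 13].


The integral of a constant k over [a, b] equals k * (b - a).
integral from 2 to 13 of 18 dx
= 18 * (13 - 2)
= 18 * 11
= 198

198


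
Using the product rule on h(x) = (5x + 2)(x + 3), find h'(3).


Let u(x) = 5x + 2 and v(x) = x + 3
u'(x) = 5
v'(x) = 1
Product rule: h'(x) = u'(x)*v(x) + u(x)*v'(x)
= 5 * (x + 3) + (5x + 2) * 1
At x = 3:
u(3) = 5 * 3 + 2 = 17
v(3) = 1 * 3 + 3 = 6
h'(3) = 5 * 6 + 17 * 1
= 30 + 17
= 47

47


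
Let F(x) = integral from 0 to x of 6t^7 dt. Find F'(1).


By the Fundamental Theorem of Calculus (Part 1):
If F(x) = integral from 0 to x of f(t) dt, then F'(x) = f(x)
Here f(t) = 6t^7
So F'(x) = 6x^7
Evaluate at x = 1:
F'(1) = 6 * 1^7
= 6 * 1
= 6

6


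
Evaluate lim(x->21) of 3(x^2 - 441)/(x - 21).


Direct substitution gives 0/0, so we factor the numerator.
Factor: 3(x^2 - 441) = 3 * (x - 21)(x + 21)
Cancel the common factor (x - 21):
3(x^2 - 441)/(x - 21) = 3 * (x + 21)
Now substitute x = 21:
= 3 * (21 + 21) = 126

126


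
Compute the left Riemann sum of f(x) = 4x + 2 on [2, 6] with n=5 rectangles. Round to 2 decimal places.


Left Riemann sum uses left endpoints of each subinterval.
Interval: [2, 6], n = 5
dx = (6 - 2) / 5 = 4/5
Left endpoints: [2, 14/5, 18/5, 22/5, 26/5]
f values: [10, 66/5, 82/5, 98/5, 114/5]
Sum = dx * (sum of f values)
= 4/5 * 82
= 328/5 = 65.60

65.60


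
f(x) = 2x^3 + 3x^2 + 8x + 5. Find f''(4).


First derivative:
f'(x) = 6x^2 + 6x + 8
Second derivative:
f''(x) = 12x + 6
Substitute x = 4:
f''(4) = 12 * 4 + 6
= 48 + 6
= 54

54


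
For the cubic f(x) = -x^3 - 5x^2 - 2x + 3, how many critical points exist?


Find where f'(x) = 0:
f(x) = -x^3 - 5x^2 - 2x + 3
f'(x) = -3x^2 - 10x - 2
This is a quadratic in x. Use the discriminant to count real roots.
Discriminant = (-10)^2 - 4 * (-3) * (-2)
= 100 - 24
= 76
Since discriminant > 0, f'(x) = 0 has 2 real solutions.
Number of critical points: 2

2


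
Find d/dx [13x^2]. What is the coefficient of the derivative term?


We apply the power rule: d/dx [ax^n] = a*n * x^(n-1)
d/dx [13x^2]
= 13 * 2 * x^(2-1)
= 26x
The coefficient is 26

26


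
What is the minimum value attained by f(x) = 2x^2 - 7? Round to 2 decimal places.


For a quadratic f(x) = ax^2 + bx + c with a > 0, the minimum is at the vertex.
Vertex x-coordinate: x = -b/(2a)
x = -(0) / (2 * 2)
x = 0/4 = 0
Substitute back to find the minimum value:
f(0) = 2 * 0^2 + 0 * 0 - 7
= 0 + 0 - 7
= -7 = -7.00

-7.00


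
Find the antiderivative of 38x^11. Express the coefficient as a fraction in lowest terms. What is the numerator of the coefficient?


Apply the power rule for integration:
integral of ax^n dx = a/(n+1) * x^(n+1) + C
integral of 38x^11 dx
= 38/12 * x^12 + C
= 19/6 * x^12 + C
The coefficient in lowest terms is 19/6, and its numerator is 19

19


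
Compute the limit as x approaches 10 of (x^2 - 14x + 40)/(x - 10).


Direct substitution gives 0/0, so we factor the numerator.
Factor: (x^2 - 14x + 40) = (x - 10)(x - 4)
Cancel the common factor (x - 10):
(x^2 - 14x + 40)/(x - 10) = (x - 4)
Now substitute x = 10:
= (10) - (4) = 6

6


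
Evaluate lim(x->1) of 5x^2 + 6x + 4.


Since polynomials are continuous, we use direct substitution.
lim(x->1) of 5x^2 + 6x + 4
= 5 * 1^2 + 6 * 1 + 4
= 5 + 6 + 4
= 15

15


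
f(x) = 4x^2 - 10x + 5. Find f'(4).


Differentiate term by term using power and sum rules:
f(x) = 4x^2 - 10x + 5
f'(x) = 8x - 10
Substitute x = 4:
f'(4) = 8 * 4 - 10
= 32 - 10
= 22

22


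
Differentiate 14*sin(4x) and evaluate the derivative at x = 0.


Apply the chain rule to differentiate 14*sin(4x):
d/dx [14*sin(4x)]
= 14 * cos(4x) * d/dx(4x)
= 14 * 4 * cos(4x)
= 56 * cos(4x)
Evaluate at x = 0:
= 56 * cos(0)
= 56 * 1
= 56

56


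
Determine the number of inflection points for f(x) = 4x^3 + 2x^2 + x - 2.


Inflection points occur where f''(x) = 0 and concavity changes.
f(x) = 4x^3 + 2x^2 + x - 2
f'(x) = 12x^2 + 4x + 1
f''(x) = 24x + 4
Set f''(x) = 0:
24x + 4 = 0
x = -4 / 24 = -1/6
Since f''(x) is linear (degree 1), it changes sign at this point.
Therefore there is exactly 1 inflection point.

1


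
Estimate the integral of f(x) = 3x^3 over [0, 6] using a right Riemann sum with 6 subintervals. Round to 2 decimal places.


Right Riemann sum uses right endpoints of each subinterval.
Interval: [0, 6], n = 6
dx = (6 - 0) / 6 = 1
Right endpoints: [1, 2, 3, 4, 5, 6]
f values: [3, 24, 81, 192, 375, 648]
Sum = dx * (sum of f values)
= 1 * 1323
= 1323 = 1323.00

1323.00


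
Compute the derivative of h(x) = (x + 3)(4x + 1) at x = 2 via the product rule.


Let u(x) = x + 3 and v(x) = 4x + 1
u'(x) = 1
v'(x) = 4
Product rule: h'(x) = u'(x)*v(x) + u(x)*v'(x)
= 1 * (4x + 1) + (x + 3) * 4
At x = 2:
u(2) = 1 * 2 + 3 = 5
v(2) = 4 * 2 + 1 = 9
h'(2) = 1 * 9 + 5 * 4
= 9 + 20
= 29

29


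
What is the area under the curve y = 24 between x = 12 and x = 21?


The area under a constant function y = 24 is a rectangle.
Width = 21 - 12 = 9
Height = 24
Area = width * height
= 9 * 24
= 216

216


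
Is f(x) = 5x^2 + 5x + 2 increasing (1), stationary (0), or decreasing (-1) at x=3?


Compute f'(x) to determine behavior:
f'(x) = 10x + 5
f'(3) = 10 * 3 + 5
= 30 + 5
= 35
Since f'(3) > 0, the function is increasing (1)

1


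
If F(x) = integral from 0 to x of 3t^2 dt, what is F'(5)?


By the Fundamental Theorem of Calculus (Part 1):
If F(x) = integral from 0 to x of f(t) dt, then F'(x) = f(x)
Here f(t) = 3t^2
So F'(x) = 3x^2
Evaluate at x = 5:
F'(5) = 3 * 5^2
= 3 * 25
= 75

75


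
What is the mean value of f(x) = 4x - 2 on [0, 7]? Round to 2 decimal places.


Average value = 1/(b-a) * integral from a to b of f(x) dx
First compute the integral of 4x - 2:
F(x) = 2x^2 - 2x
F(7) = 2 * 49 - 2 * 7 = 84
F(0) = 2 * 0 - 2 * 0 = 0
Integral = 84 - 0 = 84
Average = 84 / (7 - 0) = 84 / 7
= 12 = 12.00

12.00


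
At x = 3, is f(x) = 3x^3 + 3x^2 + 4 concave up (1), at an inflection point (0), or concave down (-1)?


Concavity is determined by the sign of f''(x).
f(x) = 3x^3 + 3x^2 + 4
f'(x) = 9x^2 + 6x
f''(x) = 18x + 6
f''(3) = 18 * 3 + 6
= 54 + 6
= 60
Since f''(3) > 0, the function is concave up (1)

1


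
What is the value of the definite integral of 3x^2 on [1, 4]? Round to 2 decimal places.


Find the antiderivative of 3x^2:
F(x) = 3/3 * x^3
Apply the Fundamental Theorem of Calculus:
F(4) - F(1)
= 3/3 * 4^3 - 3/3 * 1^3
= 3/3 * (64 - 1)
= 3/3 * 63
= 63 = 63.00

63.00


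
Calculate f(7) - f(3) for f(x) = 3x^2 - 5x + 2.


Net change = f(b) - f(a)
f(x) = 3x^2 - 5x + 2
Compute f(7):
f(7) = 3 * 7^2 - 5 * 7 + 2
= 147 - 35 + 2
= 114
Compute f(3):
f(3) = 3 * 3^2 - 5 * 3 + 2
= 27 - 15 + 2
= 14
Net change = 114 - 14 = 100

100


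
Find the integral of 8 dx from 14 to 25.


The integral of a constant k over [a, b] equals k * (b - a).
integral from 14 to 25 of 8 dx
= 8 * (25 - 14)
= 8 * 11
= 88

88


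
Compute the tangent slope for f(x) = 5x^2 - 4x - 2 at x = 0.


The slope of the tangent line equals f'(x) at the point.
f(x) = 5x^2 - 4x - 2
f'(x) = 10x - 4
At x = 0:
f'(0) = 10 * 0 - 4
= 0 - 4
= -4

-4


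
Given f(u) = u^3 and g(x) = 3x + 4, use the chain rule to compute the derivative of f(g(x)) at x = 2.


Using the chain rule: (f(g(x)))' = f'(g(x)) * g'(x)
First, find g(2):
g(2) = 3 * 2 + 4 = 10
Next, f'(u) = 3u^2
And g'(x) = 3
So f'(g(2)) * g'(2)
= 3 * 10^2 * 3
= 3 * 100 * 3
= 900

900


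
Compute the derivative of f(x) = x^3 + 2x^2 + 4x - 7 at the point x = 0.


Differentiate f(x) = x^3 + 2x^2 + 4x - 7 term by term:
f'(x) = 3x^2 + 4x + 4
Substitute x = 0:
f'(0) = 3 * 0^2 + 4 * 0 + 4
= 0 + 0 + 4
= 4

4


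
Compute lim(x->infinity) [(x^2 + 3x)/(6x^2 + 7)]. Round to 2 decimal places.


For limits at infinity with equal-degree polynomials,
we compare leading coefficients.
Numerator leading term: x^2
Denominator leading term: 6x^2
Divide both by x^2:
lim = (1 + 3/x) / (6 + 7/x^2)
As x -> infinity, the 1/x and 1/x^2 terms vanish:
= 1/6 ≈ 0.17

0.17


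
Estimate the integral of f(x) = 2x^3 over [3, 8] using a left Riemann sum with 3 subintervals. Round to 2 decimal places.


Left Riemann sum uses left endpoints of each subinterval.
Interval: [3, 8], n = 3
dx = (8 - 3) / 3 = 5/3
Left endpoints: [3, 14/3, 19/3]
f values: [54, 5488/27, 13718/27]
Sum = dx * (sum of f values)
= 5/3 * 2296/3
= 11480/9 ≈ 1275.56

1275.56


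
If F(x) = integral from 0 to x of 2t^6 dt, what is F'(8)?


By the Fundamental Theorem of Calculus (Part 1):
If F(x) = integral from 0 to x of f(t) dt, then F'(x) = f(x)
Here f(t) = 2t^6
So F'(x) = 2x^6
Evaluate at x = 8:
F'(8) = 2 * 8^6
= 2 * 262144
= 524288

524288


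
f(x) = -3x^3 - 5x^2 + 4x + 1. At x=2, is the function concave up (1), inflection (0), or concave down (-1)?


Concavity is determined by the sign of f''(x).
f(x) = -3x^3 - 5x^2 + 4x + 1
f'(x) = -9x^2 - 10x + 4
f''(x) = -18x - 10
f''(2) = -18 * 2 - 10
= -36 - 10
= -46
Since f''(2) < 0, the function is concave down (-1)

-1


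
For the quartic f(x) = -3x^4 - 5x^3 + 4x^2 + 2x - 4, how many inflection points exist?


Inflection points occur where f''(x) = 0 and concavity changes.
f(x) = -3x^4 - 5x^3 + 4x^2 + 2x - 4
f'(x) = -12x^3 - 15x^2 + 8x + 2
f''(x) = -36x^2 - 30x + 8
This is a quadratic in x. Use the discriminant to count real roots.
Discriminant = (-30)^2 - 4 * (-36) * 8
= 900 - (-1152)
= 2052
Since discriminant > 0, f''(x) = 0 has 2 distinct real solutions.
A quadratic with two distinct real roots changes sign at each root, so concavity changes at both.
Number of inflection points: 2

2


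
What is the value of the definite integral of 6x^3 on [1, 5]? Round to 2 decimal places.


Find the antiderivative of 6x^3:
F(x) = 6/4 * x^4
Apply the Fundamental Theorem of Calculus:
F(5) - F(1)
= 6/4 * 5^4 - 6/4 * 1^4
= 6/4 * (625 - 1)
= 6/4 * 624
= 936 = 936.00

936.00


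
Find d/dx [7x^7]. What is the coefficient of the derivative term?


We apply the power rule: d/dx [ax^n] = a*n * x^(n-1)
d/dx [7x^7]
= 7 * 7 * x^(7-1)
= 49x^6
The coefficient is 49

49


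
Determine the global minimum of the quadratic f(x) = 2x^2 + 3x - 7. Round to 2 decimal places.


For a quadratic f(x) = ax^2 + bx + c with a > 0, the minimum is at the vertex.
Vertex x-coordinate: x = -b/(2a)
x = -(3) / (2 * 2)
x = -3/4
Substitute back to find the minimum value:
f(-3/4) = 2 * (-3/4)^2 + 3 * (-3/4) - 7
= 9/8 - 9/4 - 7
= -65/8 ≈ -8.13

-8.13


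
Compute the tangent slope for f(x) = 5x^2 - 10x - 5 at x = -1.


The slope of the tangent line equals f'(x) at the point.
f(x) = 5x^2 - 10x - 5
f'(x) = 10x - 10
At x = -1:
f'(-1) = 10 * (-1) - 10
= -10 - 10
= -20

-20


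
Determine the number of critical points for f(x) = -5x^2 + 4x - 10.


Find where f'(x) = 0:
f'(x) = -10x + 4
Set f'(x) = 0:
-10x + 4 = 0
x = -4 / (-10) = 2/5
This is a linear equation in x, so there is exactly one solution.
Number of critical points: 1

1


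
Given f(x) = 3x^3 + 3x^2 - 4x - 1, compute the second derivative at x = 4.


First derivative:
f'(x) = 9x^2 + 6x - 4
Second derivative:
f''(x) = 18x + 6
Substitute x = 4:
f''(4) = 18 * 4 + 6
= 72 + 6
= 78

78


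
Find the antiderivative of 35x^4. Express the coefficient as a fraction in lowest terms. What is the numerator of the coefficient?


Apply the power rule for integration:
integral of ax^n dx = a/(n+1) * x^(n+1) + C
integral of 35x^4 dx
= 35/5 * x^5 + C
= 7 * x^5 + C
The coefficient in lowest terms is 7 = 7/1, so its numerator is 7

7


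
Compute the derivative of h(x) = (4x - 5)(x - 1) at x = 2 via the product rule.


Let u(x) = 4x - 5 and v(x) = x - 1
u'(x) = 4
v'(x) = 1
Product rule: h'(x) = u'(x)*v(x) + u(x)*v'(x)
= 4 * (x - 1) + (4x - 5) * 1
At x = 2:
u(2) = 4 * 2 - 5 = 3
v(2) = 1 * 2 - 1 = 1
h'(2) = 4 * 1 + 3 * 1
= 4 + 3
= 7

7


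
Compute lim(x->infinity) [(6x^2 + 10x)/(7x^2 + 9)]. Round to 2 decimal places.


For limits at infinity with equal-degree polynomials,
we compare leading coefficients.
Numerator leading term: 6x^2
Denominator leading term: 7x^2
Divide both by x^2:
lim = (6 + 10/x) / (7 + 9/x^2)
As x -> infinity, the 1/x and 1/x^2 terms vanish:
= 6/7 ≈ 0.86

0.86


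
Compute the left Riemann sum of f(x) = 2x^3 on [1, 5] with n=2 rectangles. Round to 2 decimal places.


Left Riemann sum uses left endpoints of each subinterval.
Interval: [1, 5], n = 2
dx = (5 - 1) / 2 = 2
Left endpoints: [1, 3]
f values: [2, 54]
Sum = dx * (sum of f values)
= 2 * 56
= 112 = 112.00

112.00


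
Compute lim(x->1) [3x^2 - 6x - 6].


Since polynomials are continuous, we use direct substitution.
lim(x->1) of 3x^2 - 6x - 6
= 3 * 1^2 - 6 * 1 - 6
= 3 - 6 - 6
= -9

-9


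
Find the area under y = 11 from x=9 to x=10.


The area under a constant function y = 11 is a rectangle.
Width = 10 - 9 = 1
Height = 11
Area = width * height
= 1 * 11
= 11

11


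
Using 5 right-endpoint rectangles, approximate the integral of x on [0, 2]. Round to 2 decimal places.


Right Riemann sum uses right endpoints of each subinterval.
Interval: [0, 2], n = 5
dx = (2 - 0) / 5 = 2/5
Right endpoints: [2/5, 4/5, 6/5, 8/5, 2]
f values: [2/5, 4/5, 6/5, 8/5, 2]
Sum = dx * (sum of f values)
= 2/5 * 6
= 12/5 = 2.40

2.40


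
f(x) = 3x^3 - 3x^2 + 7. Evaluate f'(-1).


Differentiate f(x) = 3x^3 - 3x^2 + 7 term by term:
f'(x) = 9x^2 - 6x
Substitute x = -1:
f'(-1) = 9 * (-1)^2 - 6 * (-1) + 0
= 9 + 6 + 0
= 15

15


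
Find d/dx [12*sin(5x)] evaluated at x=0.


Apply the chain rule to differentiate 12*sin(5x):
d/dx [12*sin(5x)]
= 12 * cos(5x) * d/dx(5x)
= 12 * 5 * cos(5x)
= 60 * cos(5x)
Evaluate at x = 0:
= 60 * cos(0)
= 60 * 1
= 60

60


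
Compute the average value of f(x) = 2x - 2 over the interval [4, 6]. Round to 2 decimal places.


Average value = 1/(b-a) * integral from a to b of f(x) dx
First compute the integral of 2x - 2:
F(x) = x^2 - 2x
F(6) = 1 * 36 - 2 * 6 = 24
F(4) = 1 * 16 - 2 * 4 = 8
Integral = 24 - 8 = 16
Average = 16 / (6 - 4) = 16 / 2
= 8 = 8.00

8.00


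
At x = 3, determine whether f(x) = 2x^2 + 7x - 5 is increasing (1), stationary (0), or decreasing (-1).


Compute f'(x) to determine behavior:
f'(x) = 4x + 7
f'(3) = 4 * 3 + 7
= 12 + 7
= 19
Since f'(3) > 0, the function is increasing (1)

1


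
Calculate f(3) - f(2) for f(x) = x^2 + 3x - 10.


Net change = f(b) - f(a)
f(x) = x^2 + 3x - 10
Compute f(3):
f(3) = 1 * 3^2 + 3 * 3 - 10
= 9 + 9 - 10
= 8
Compute f(2):
f(2) = 1 * 2^2 + 3 * 2 - 10
= 4 + 6 - 10
= 0
Net change = 8 - 0 = 8

8


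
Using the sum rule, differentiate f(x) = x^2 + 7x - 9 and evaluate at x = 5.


Differentiate term by term using power and sum rules:
f(x) = x^2 + 7x - 9
f'(x) = 2x + 7
Substitute x = 5:
f'(5) = 2 * 5 + 7
= 10 + 7
= 17

17


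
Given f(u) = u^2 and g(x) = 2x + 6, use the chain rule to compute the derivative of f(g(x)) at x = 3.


Using the chain rule: (f(g(x)))' = f'(g(x)) * g'(x)
First, find g(3):
g(3) = 2 * 3 + 6 = 12
Next, f'(u) = 2u
And g'(x) = 2
So f'(g(3)) * g'(3)
= 2 * 12 * 2
= 48

48


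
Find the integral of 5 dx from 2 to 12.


The integral of a constant k over [a, b] equals k * (b - a).
integral from 2 to 12 of 5 dx
= 5 * (12 - 2)
= 5 * 10
= 50

50


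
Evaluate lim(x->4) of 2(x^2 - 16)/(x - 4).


Direct substitution gives 0/0, so we factor the numerator.
Factor: 2(x^2 - 16) = 2 * (x - 4)(x + 4)
Cancel the common factor (x - 4):
2(x^2 - 16)/(x - 4) = 2 * (x + 4)
Now substitute x = 4:
= 2 * (4 + 4) = 16

16


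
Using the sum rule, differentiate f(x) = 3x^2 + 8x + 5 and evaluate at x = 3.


Differentiate term by term using power and sum rules:
f(x) = 3x^2 + 8x + 5
f'(x) = 6x + 8
Substitute x = 3:
f'(3) = 6 * 3 + 8
= 18 + 8
= 26

26


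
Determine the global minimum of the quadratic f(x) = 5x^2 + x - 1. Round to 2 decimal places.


For a quadratic f(x) = ax^2 + bx + c with a > 0, the minimum is at the vertex.
Vertex x-coordinate: x = -b/(2a)
x = -(1) / (2 * 5)
x = -1/10
Substitute back to find the minimum value:
f(-1/10) = 5 * (-1/10)^2 + 1 * (-1/10) - 1
= 1/20 - 1/10 - 1
= -21/20 = -1.05

-1.05


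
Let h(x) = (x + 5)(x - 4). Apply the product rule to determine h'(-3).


Let u(x) = x + 5 and v(x) = x - 4
u'(x) = 1
v'(x) = 1
Product rule: h'(x) = u'(x)*v(x) + u(x)*v'(x)
= 1 * (x - 4) + (x + 5) * 1
At x = -3:
u(-3) = 1 * (-3) + 5 = 2
v(-3) = 1 * (-3) - 4 = -7
h'(-3) = 1 * (-7) + 2 * 1
= -7 + 2
= -5

-5


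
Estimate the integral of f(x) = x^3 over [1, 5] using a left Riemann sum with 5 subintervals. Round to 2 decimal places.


Left Riemann sum uses left endpoints of each subinterval.
Interval: [1, 5], n = 5
dx = (5 - 1) / 5 = 4/5
Left endpoints: [1, 9/5, 13/5, 17/5, 21/5]
f values: [1, 729/125, 2197/125, 4913/125, 9261/125]
Sum = dx * (sum of f values)
= 4/5 * 689/5
= 2756/25 = 110.24

110.24


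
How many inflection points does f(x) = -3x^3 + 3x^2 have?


Inflection points occur where f''(x) = 0 and concavity changes.
f(x) = -3x^3 + 3x^2
f'(x) = -9x^2 + 6x
f''(x) = -18x + 6
Set f''(x) = 0:
-18x + 6 = 0
x = -6 / (-18) = 1/3
Since f''(x) is linear (degree 1), it changes sign at this point.
Therefore there is exactly 1 inflection point.

1


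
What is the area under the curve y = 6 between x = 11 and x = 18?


The area under a constant function y = 6 is a rectangle.
Width = 18 - 11 = 7
Height = 6
Area = width * height
= 7 * 6
= 42

42


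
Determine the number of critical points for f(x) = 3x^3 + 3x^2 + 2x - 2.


Find where f'(x) = 0:
f(x) = 3x^3 + 3x^2 + 2x - 2
f'(x) = 9x^2 + 6x + 2
This is a quadratic in x. Use the discriminant to count real roots.
Discriminant = (6)^2 - 4 * 9 * 2
= 36 - 72
= -36
Since discriminant < 0, f'(x) = 0 has no real solutions.
Number of critical points: 0

0


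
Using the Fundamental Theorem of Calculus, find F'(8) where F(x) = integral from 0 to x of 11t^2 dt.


By the Fundamental Theorem of Calculus (Part 1):
If F(x) = integral from 0 to x of f(t) dt, then F'(x) = f(x)
Here f(t) = 11t^2
So F'(x) = 11x^2
Evaluate at x = 8:
F'(8) = 11 * 8^2
= 11 * 64
= 704

704


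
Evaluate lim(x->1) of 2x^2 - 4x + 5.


Since polynomials are continuous, we use direct substitution.
lim(x->1) of 2x^2 - 4x + 5
= 2 * 1^2 - 4 * 1 + 5
= 2 - 4 + 5
= 3

3


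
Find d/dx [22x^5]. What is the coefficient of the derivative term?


We apply the power rule: d/dx [ax^n] = a*n * x^(n-1)
d/dx [22x^5]
= 22 * 5 * x^(5-1)
= 110x^4
The coefficient is 110

110


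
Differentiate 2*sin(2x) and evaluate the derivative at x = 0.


Apply the chain rule to differentiate 2*sin(2x):
d/dx [2*sin(2x)]
= 2 * cos(2x) * d/dx(2x)
= 2 * 2 * cos(2x)
= 4 * cos(2x)
Evaluate at x = 0:
= 4 * cos(0)
= 4 * 1
= 4

4


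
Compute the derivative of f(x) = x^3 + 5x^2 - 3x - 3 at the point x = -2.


Differentiate f(x) = x^3 + 5x^2 - 3x - 3 term by term:
f'(x) = 3x^2 + 10x - 3
Substitute x = -2:
f'(-2) = 3 * (-2)^2 + 10 * (-2) - 3
= 12 - 20 - 3
= -11

-11


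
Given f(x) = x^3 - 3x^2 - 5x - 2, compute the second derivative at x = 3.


First derivative:
f'(x) = 3x^2 - 6x - 5
Second derivative:
f''(x) = 6x - 6
Substitute x = 3:
f''(3) = 6 * 3 - 6
= 18 - 6
= 12

12


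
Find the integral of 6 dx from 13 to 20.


The integral of a constant k over [a, b] equals k * (b - a).
integral from 13 to 20 of 6 dx
= 6 * (20 - 13)
= 6 * 7
= 42

42


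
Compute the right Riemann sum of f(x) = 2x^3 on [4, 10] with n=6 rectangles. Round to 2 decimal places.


Right Riemann sum uses right endpoints of each subinterval.
Interval: [4, 10], n = 6
dx = (10 - 4) / 6 = 1
Right endpoints: [5, 6, 7, 8, 9, 10]
f values: [250, 432, 686, 1024, 1458, 2000]
Sum = dx * (sum of f values)
= 1 * 5850
= 5850 = 5850.00

5850.00


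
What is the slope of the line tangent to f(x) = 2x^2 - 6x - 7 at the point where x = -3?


The slope of the tangent line equals f'(x) at the point.
f(x) = 2x^2 - 6x - 7
f'(x) = 4x - 6
At x = -3:
f'(-3) = 4 * (-3) - 6
= -12 - 6
= -18

-18


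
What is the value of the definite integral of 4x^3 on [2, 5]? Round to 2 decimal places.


Find the antiderivative of 4x^3:
F(x) = 4/4 * x^4
Apply the Fundamental Theorem of Calculus:
F(5) - F(2)
= 4/4 * 5^4 - 4/4 * 2^4
= 4/4 * (625 - 16)
= 4/4 * 609
= 609 = 609.00

609.00


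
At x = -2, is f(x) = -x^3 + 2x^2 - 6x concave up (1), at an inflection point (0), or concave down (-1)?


Concavity is determined by the sign of f''(x).
f(x) = -x^3 + 2x^2 - 6x
f'(x) = -3x^2 + 4x - 6
f''(x) = -6x + 4
f''(-2) = -6 * (-2) + 4
= 12 + 4
= 16
Since f''(-2) > 0, the function is concave up (1)

1


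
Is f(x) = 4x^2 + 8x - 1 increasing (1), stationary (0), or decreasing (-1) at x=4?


Compute f'(x) to determine behavior:
f'(x) = 8x + 8
f'(4) = 8 * 4 + 8
= 32 + 8
= 40
Since f'(4) > 0, the function is increasing (1)

1


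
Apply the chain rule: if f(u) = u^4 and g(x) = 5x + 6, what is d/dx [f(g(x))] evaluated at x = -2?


Using the chain rule: (f(g(x)))' = f'(g(x)) * g'(x)
First, find g(-2):
g(-2) = 5 * (-2) + 6 = -4
Next, f'(u) = 4u^3
And g'(x) = 5
So f'(g(-2)) * g'(-2)
= 4 * (-4)^3 * 5
= 4 * (-64) * 5
= -1280

-1280


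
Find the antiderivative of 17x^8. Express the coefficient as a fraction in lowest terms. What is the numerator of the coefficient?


Apply the power rule for integration:
integral of ax^n dx = a/(n+1) * x^(n+1) + C
integral of 17x^8 dx
= 17/9 * x^9 + C
The coefficient in lowest terms is 17/9, and its numerator is 17

17


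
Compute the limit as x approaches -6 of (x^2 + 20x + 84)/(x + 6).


Direct substitution gives 0/0, so we factor the numerator.
Factor: (x^2 + 20x + 84) = (x + 6)(x + 14)
Cancel the common factor (x + 6):
(x^2 + 20x + 84)/(x + 6) = (x + 14)
Now substitute x = -6:
= (-6) - (-14) = 8

8


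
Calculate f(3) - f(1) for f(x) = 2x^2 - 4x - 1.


Net change = f(b) - f(a)
f(x) = 2x^2 - 4x - 1
Compute f(3):
f(3) = 2 * 3^2 - 4 * 3 - 1
= 18 - 12 - 1
= 5
Compute f(1):
f(1) = 2 * 1^2 - 4 * 1 - 1
= 2 - 4 - 1
= -3
Net change = 5 - (-3) = 8

8


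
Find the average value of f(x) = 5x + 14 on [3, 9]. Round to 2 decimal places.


Average value = 1/(b-a) * integral from a to b of f(x) dx
First compute the integral of 5x + 14:
F(x) = (5/2)x^2 + 14x
F(9) = 5/2 * 81 + 14 * 9 = 657/2
F(3) = 5/2 * 9 + 14 * 3 = 129/2
Integral = 657/2 - 129/2 = 264
Average = 264 / (9 - 3) = 264 / 6
= 44 = 44.00

44.00


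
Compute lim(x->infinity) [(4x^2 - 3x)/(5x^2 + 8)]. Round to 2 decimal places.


For limits at infinity with equal-degree polynomials,
we compare leading coefficients.
Numerator leading term: 4x^2
Denominator leading term: 5x^2
Divide both by x^2:
lim = (4 - 3/x) / (5 + 8/x^2)
As x -> infinity, the 1/x and 1/x^2 terms vanish:
= 4/5 = 0.80

0.80


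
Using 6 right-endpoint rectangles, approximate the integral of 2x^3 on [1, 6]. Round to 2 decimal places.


Right Riemann sum uses right endpoints of each subinterval.
Interval: [1, 6], n = 6
dx = (6 - 1) / 6 = 5/6
Right endpoints: [11/6, 8/3, 7/2, 13/3, 31/6, 6]
f values: [1331/108, 1024/27, 343/4, 4394/27, 29791/108, 432]
Sum = dx * (sum of f values)
= 5/6 * 12079/12
= 60395/72 ≈ 838.82

838.82


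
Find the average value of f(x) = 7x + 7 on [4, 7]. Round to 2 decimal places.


Average value = 1/(b-a) * integral from a to b of f(x) dx
First compute the integral of 7x + 7:
F(x) = (7/2)x^2 + 7x
F(7) = 7/2 * 49 + 7 * 7 = 441/2
F(4) = 7/2 * 16 + 7 * 4 = 84
Integral = 441/2 - 84 = 273/2
Average = (273/2) / (7 - 4) = (273/2) / 3
= 91/2 = 45.50

45.50


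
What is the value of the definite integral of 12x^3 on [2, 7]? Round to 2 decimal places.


Find the antiderivative of 12x^3:
F(x) = 12/4 * x^4
Apply the Fundamental Theorem of Calculus:
F(7) - F(2)
= 12/4 * 7^4 - 12/4 * 2^4
= 12/4 * (2401 - 16)
= 12/4 * 2385
= 7155 = 7155.00

7155.00


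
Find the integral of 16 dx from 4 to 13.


The integral of a constant k over [a, b] equals k * (b - a).
integral from 4 to 13 of 16 dx
= 16 * (13 - 4)
= 16 * 9
= 144

144


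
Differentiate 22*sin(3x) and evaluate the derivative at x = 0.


Apply the chain rule to differentiate 22*sin(3x):
d/dx [22*sin(3x)]
= 22 * cos(3x) * d/dx(3x)
= 22 * 3 * cos(3x)
= 66 * cos(3x)
Evaluate at x = 0:
= 66 * cos(0)
= 66 * 1
= 66

66


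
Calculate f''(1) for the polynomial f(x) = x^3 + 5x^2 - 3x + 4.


First derivative:
f'(x) = 3x^2 + 10x - 3
Second derivative:
f''(x) = 6x + 10
Substitute x = 1:
f''(1) = 6 * 1 + 10
= 6 + 10
= 16

16


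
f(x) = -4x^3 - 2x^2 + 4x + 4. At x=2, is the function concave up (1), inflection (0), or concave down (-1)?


Concavity is determined by the sign of f''(x).
f(x) = -4x^3 - 2x^2 + 4x + 4
f'(x) = -12x^2 - 4x + 4
f''(x) = -24x - 4
f''(2) = -24 * 2 - 4
= -48 - 4
= -52
Since f''(2) < 0, the function is concave down (-1)

-1


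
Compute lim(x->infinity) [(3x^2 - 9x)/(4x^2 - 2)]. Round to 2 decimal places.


For limits at infinity with equal-degree polynomials,
we compare leading coefficients.
Numerator leading term: 3x^2
Denominator leading term: 4x^2
Divide both by x^2:
lim = (3 - 9/x) / (4 - 2/x^2)
As x -> infinity, the 1/x and 1/x^2 terms vanish:
= 3/4 = 0.75

0.75


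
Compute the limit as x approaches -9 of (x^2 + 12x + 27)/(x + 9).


Direct substitution gives 0/0, so we factor the numerator.
Factor: (x^2 + 12x + 27) = (x + 9)(x + 3)
Cancel the common factor (x + 9):
(x^2 + 12x + 27)/(x + 9) = (x + 3)
Now substitute x = -9:
= (-9) - (-3) = -6

-6


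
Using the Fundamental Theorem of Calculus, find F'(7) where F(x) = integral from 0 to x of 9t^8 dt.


By the Fundamental Theorem of Calculus (Part 1):
If F(x) = integral from 0 to x of f(t) dt, then F'(x) = f(x)
Here f(t) = 9t^8
So F'(x) = 9x^8
Evaluate at x = 7:
F'(7) = 9 * 7^8
= 9 * 5764801
= 51883209

51883209


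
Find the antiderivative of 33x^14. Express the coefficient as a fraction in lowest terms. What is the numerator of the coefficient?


Apply the power rule for integration:
integral of ax^n dx = a/(n+1) * x^(n+1) + C
integral of 33x^14 dx
= 33/15 * x^15 + C
= 11/5 * x^15 + C
The coefficient in lowest terms is 11/5, and its numerator is 11

11


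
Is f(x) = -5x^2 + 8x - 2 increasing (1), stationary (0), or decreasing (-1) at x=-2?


Compute f'(x) to determine behavior:
f'(x) = -10x + 8
f'(-2) = -10 * (-2) + 8
= 20 + 8
= 28
Since f'(-2) > 0, the function is increasing (1)

1


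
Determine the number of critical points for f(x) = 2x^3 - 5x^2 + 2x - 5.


Find where f'(x) = 0:
f(x) = 2x^3 - 5x^2 + 2x - 5
f'(x) = 6x^2 - 10x + 2
This is a quadratic in x. Use the discriminant to count real roots.
Discriminant = (-10)^2 - 4 * 6 * 2
= 100 - 48
= 52
Since discriminant > 0, f'(x) = 0 has 2 real solutions.
Number of critical points: 2

2


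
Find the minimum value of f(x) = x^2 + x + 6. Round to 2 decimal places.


For a quadratic f(x) = ax^2 + bx + c with a > 0, the minimum is at the vertex.
Vertex x-coordinate: x = -b/(2a)
x = -(1) / (2 * 1)
x = -1/2
Substitute back to find the minimum value:
f(-1/2) = 1 * (-1/2)^2 + 1 * (-1/2) + 6
= 1/4 - 1/2 + 6
= 23/4 = 5.75

5.75


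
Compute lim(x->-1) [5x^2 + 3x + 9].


Since polynomials are continuous, we use direct substitution.
lim(x->-1) of 5x^2 + 3x + 9
= 5 * (-1)^2 + 3 * (-1) + 9
= 5 - 3 + 9
= 11

11


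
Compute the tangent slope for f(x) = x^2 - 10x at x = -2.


The slope of the tangent line equals f'(x) at the point.
f(x) = x^2 - 10x
f'(x) = 2x - 10
At x = -2:
f'(-2) = 2 * (-2) - 10
= -4 - 10
= -14

-14


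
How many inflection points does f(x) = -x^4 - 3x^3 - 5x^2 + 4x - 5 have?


Inflection points occur where f''(x) = 0 and concavity changes.
f(x) = -x^4 - 3x^3 - 5x^2 + 4x - 5
f'(x) = -4x^3 - 9x^2 - 10x + 4
f''(x) = -12x^2 - 18x - 10
This is a quadratic in x. Use the discriminant to count real roots.
Discriminant = (-18)^2 - 4 * (-12) * (-10)
= 324 - 480
= -156
Since discriminant < 0, f''(x) = 0 has no real solutions.
Number of inflection points: 0

0


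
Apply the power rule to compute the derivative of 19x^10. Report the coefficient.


We apply the power rule: d/dx [ax^n] = a*n * x^(n-1)
d/dx [19x^10]
= 19 * 10 * x^(10-1)
= 190x^9
The coefficient is 190

190


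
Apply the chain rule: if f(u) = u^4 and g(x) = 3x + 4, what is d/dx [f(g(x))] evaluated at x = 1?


Using the chain rule: (f(g(x)))' = f'(g(x)) * g'(x)
First, find g(1):
g(1) = 3 * 1 + 4 = 7
Next, f'(u) = 4u^3
And g'(x) = 3
So f'(g(1)) * g'(1)
= 4 * 7^3 * 3
= 4 * 343 * 3
= 4116

4116


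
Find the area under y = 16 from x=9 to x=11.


The area under a constant function y = 16 is a rectangle.
Width = 11 - 9 = 2
Height = 16
Area = width * height
= 2 * 16
= 32

32


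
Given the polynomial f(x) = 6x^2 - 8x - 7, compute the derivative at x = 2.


Differentiate term by term using power and sum rules:
f(x) = 6x^2 - 8x - 7
f'(x) = 12x - 8
Substitute x = 2:
f'(2) = 12 * 2 - 8
= 24 - 8
= 16

16


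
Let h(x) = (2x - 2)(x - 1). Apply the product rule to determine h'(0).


Let u(x) = 2x - 2 and v(x) = x - 1
u'(x) = 2
v'(x) = 1
Product rule: h'(x) = u'(x)*v(x) + u(x)*v'(x)
= 2 * (x - 1) + (2x - 2) * 1
At x = 0:
u(0) = 2 * 0 - 2 = -2
v(0) = 1 * 0 - 1 = -1
h'(0) = 2 * (-1) + (-2) * 1
= -2 - 2
= -4

-4
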